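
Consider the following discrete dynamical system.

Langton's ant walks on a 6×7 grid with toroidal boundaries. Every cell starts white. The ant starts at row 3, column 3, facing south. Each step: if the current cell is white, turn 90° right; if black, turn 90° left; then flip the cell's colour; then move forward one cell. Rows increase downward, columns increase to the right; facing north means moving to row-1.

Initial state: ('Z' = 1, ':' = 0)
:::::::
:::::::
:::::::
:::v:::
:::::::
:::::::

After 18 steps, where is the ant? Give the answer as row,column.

2,4

k=0  :::::::
:::::::
:::::::
:::v:::
:::::::
:::::::
k=1  :::::::
:::::::
:::::::
::<Z:::
:::::::
:::::::
k=2  :::::::
:::::::
::^::::
::ZZ:::
:::::::
:::::::
k=3  :::::::
:::::::
::Z>:::
::ZZ:::
:::::::
:::::::
k=4  :::::::
:::::::
::ZZ:::
::Zv:::
:::::::
:::::::
k=5  :::::::
:::::::
::ZZ:::
::Z:>::
:::::::
:::::::
k=6  :::::::
:::::::
::ZZ:::
::Z:Z::
::::v::
:::::::
k=7  :::::::
:::::::
::ZZ:::
::Z:Z::
:::<Z::
:::::::
k=8  :::::::
:::::::
::ZZ:::
::Z^Z::
:::ZZ::
:::::::
k=9  :::::::
:::::::
::ZZ:::
::ZZ>::
:::ZZ::
:::::::
k=10  :::::::
:::::::
::ZZ^::
::ZZ:::
:::ZZ::
:::::::
k=11  :::::::
:::::::
::ZZZ>:
::ZZ:::
:::ZZ::
:::::::
k=12  :::::::
:::::::
::ZZZZ:
::ZZ:v:
:::ZZ::
:::::::
k=13  :::::::
:::::::
::ZZZZ:
::ZZ<Z:
:::ZZ::
:::::::
k=14  :::::::
:::::::
::ZZ^Z:
::ZZZZ:
:::ZZ::
:::::::
k=15  :::::::
:::::::
::Z<:Z:
::ZZZZ:
:::ZZ::
:::::::
k=16  :::::::
:::::::
::Z::Z:
::ZvZZ:
:::ZZ::
:::::::
k=17  :::::::
:::::::
::Z::Z:
::Z:>Z:
:::ZZ::
:::::::
k=18  :::::::
:::::::
::Z:^Z:
::Z::Z:
:::ZZ::
:::::::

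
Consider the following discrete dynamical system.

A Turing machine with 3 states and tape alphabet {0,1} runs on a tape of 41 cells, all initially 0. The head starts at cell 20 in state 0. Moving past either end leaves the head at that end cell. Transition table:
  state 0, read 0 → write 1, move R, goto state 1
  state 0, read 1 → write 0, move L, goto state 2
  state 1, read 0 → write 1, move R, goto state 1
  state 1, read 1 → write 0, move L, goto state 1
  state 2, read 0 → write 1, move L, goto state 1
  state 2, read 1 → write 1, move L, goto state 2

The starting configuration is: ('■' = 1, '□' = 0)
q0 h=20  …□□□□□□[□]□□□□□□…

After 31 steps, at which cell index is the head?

30

gen 0: q0 h=20  …□□□□□□[□]□□□□□□…
gen 1: q1 h=21  …□□□□□■[□]□□□□□□…
gen 2: q1 h=22  …□□□□■■[□]□□□□□□…
gen 3: q1 h=23  …□□□■■■[□]□□□□□□…
gen 4: q1 h=24  …□□■■■■[□]□□□□□□…
gen 5: q1 h=25  …□■■■■■[□]□□□□□□…
gen 6: q1 h=26  …■■■■■■[□]□□□□□□…
gen 7: q1 h=27  …■■■■■■[□]□□□□□□…
gen 8: q1 h=28  …■■■■■■[□]□□□□□□…
gen 9: q1 h=29  …■■■■■■[□]□□□□□□…
gen 10: q1 h=30  …■■■■■■[□]□□□□□□…
gen 11: q1 h=31  …■■■■■■[□]□□□□□□…
gen 12: q1 h=32  …■■■■■■[□]□□□□□□…
gen 13: q1 h=33  …■■■■■■[□]□□□□□□…
gen 14: q1 h=34  …■■■■■■[□]□□□□□□|
gen 15: q1 h=35  …■■■■■■[□]□□□□□|
gen 16: q1 h=36  …■■■■■■[□]□□□□|
gen 17: q1 h=37  …■■■■■■[□]□□□|
gen 18: q1 h=38  …■■■■■■[□]□□|
gen 19: q1 h=39  …■■■■■■[□]□|
gen 20: q1 h=40  …■■■■■■[□]|
gen 21: q1 h=40  …■■■■■■[■]|
gen 22: q1 h=39  …■■■■■■[■]□|
gen 23: q1 h=38  …■■■■■■[■]□□|
gen 24: q1 h=37  …■■■■■■[■]□□□|
gen 25: q1 h=36  …■■■■■■[■]□□□□|
gen 26: q1 h=35  …■■■■■■[■]□□□□□|
gen 27: q1 h=34  …■■■■■■[■]□□□□□□|
gen 28: q1 h=33  …■■■■■■[■]□□□□□□…
gen 29: q1 h=32  …■■■■■■[■]□□□□□□…
gen 30: q1 h=31  …■■■■■■[■]□□□□□□…
gen 31: q1 h=30  …■■■■■■[■]□□□□□□…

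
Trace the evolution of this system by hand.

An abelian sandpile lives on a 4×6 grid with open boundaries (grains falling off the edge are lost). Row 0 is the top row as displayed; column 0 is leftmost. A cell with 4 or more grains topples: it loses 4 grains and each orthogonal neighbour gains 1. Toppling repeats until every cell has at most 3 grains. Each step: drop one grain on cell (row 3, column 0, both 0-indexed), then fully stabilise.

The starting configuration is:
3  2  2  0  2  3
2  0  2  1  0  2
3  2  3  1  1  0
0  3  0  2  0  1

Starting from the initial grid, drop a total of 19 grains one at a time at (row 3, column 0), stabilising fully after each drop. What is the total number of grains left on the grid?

37

step 0: 3  2  2  0  2  3
2  0  2  1  0  2
3  2  3  1  1  0
0  3  0  2  0  1
step 1: 3  2  2  0  2  3
2  0  2  1  0  2
3  2  3  1  1  0
1  3  0  2  0  1
step 2: 3  2  2  0  2  3
2  0  2  1  0  2
3  2  3  1  1  0
2  3  0  2  0  1
step 3: 3  2  2  0  2  3
2  0  2  1  0  2
3  2  3  1  1  0
3  3  0  2  0  1
step 4: 3  2  2  0  2  3
3  1  3  1  0  2
1  1  0  2  1  0
2  1  2  2  0  1
step 5: 3  2  2  0  2  3
3  1  3  1  0  2
1  1  0  2  1  0
3  1  2  2  0  1
step 6: 3  2  2  0  2  3
3  1  3  1  0  2
2  1  0  2  1  0
0  2  2  2  0  1
step 7: 3  2  2  0  2  3
3  1  3  1  0  2
2  1  0  2  1  0
1  2  2  2  0  1
step 8: 3  2  2  0  2  3
3  1  3  1  0  2
2  1  0  2  1  0
2  2  2  2  0  1
step 9: 3  2  2  0  2  3
3  1  3  1  0  2
2  1  0  2  1  0
3  2  2  2  0  1
step 10: 3  2  2  0  2  3
3  1  3  1  0  2
3  1  0  2  1  0
0  3  2  2  0  1
step 11: 3  2  2  0  2  3
3  1  3  1  0  2
3  1  0  2  1  0
1  3  2  2  0  1
step 12: 3  2  2  0  2  3
3  1  3  1  0  2
3  1  0  2  1  0
2  3  2  2  0  1
step 13: 3  2  2  0  2  3
3  1  3  1  0  2
3  1  0  2  1  0
3  3  2  2  0  1
step 14: 0  3  2  0  2  3
1  2  3  1  0  2
1  3  0  2  1  0
2  0  3  2  0  1
step 15: 0  3  2  0  2  3
1  2  3  1  0  2
1  3  0  2  1  0
3  0  3  2  0  1
step 16: 0  3  2  0  2  3
1  2  3  1  0  2
2  3  0  2  1  0
0  1  3  2  0  1
step 17: 0  3  2  0  2  3
1  2  3  1  0  2
2  3  0  2  1  0
1  1  3  2  0  1
step 18: 0  3  2  0  2  3
1  2  3  1  0  2
2  3  0  2  1  0
2  1  3  2  0  1
step 19: 0  3  2  0  2  3
1  2  3  1  0  2
2  3  0  2  1  0
3  1  3  2  0  1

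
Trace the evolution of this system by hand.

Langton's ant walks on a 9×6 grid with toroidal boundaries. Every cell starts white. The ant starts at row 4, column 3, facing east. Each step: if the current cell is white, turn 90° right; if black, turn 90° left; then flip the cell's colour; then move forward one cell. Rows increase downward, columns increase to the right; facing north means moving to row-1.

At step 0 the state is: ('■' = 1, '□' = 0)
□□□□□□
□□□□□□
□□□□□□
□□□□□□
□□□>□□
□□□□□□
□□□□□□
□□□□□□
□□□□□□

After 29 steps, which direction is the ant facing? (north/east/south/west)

south

[0] □□□□□□
□□□□□□
□□□□□□
□□□□□□
□□□>□□
□□□□□□
□□□□□□
□□□□□□
□□□□□□
[1] □□□□□□
□□□□□□
□□□□□□
□□□□□□
□□□■□□
□□□v□□
□□□□□□
□□□□□□
□□□□□□
[2] □□□□□□
□□□□□□
□□□□□□
□□□□□□
□□□■□□
□□<■□□
□□□□□□
□□□□□□
□□□□□□
[3] □□□□□□
□□□□□□
□□□□□□
□□□□□□
□□^■□□
□□■■□□
□□□□□□
□□□□□□
□□□□□□
[4] □□□□□□
□□□□□□
□□□□□□
□□□□□□
□□■>□□
□□■■□□
□□□□□□
□□□□□□
□□□□□□
[5] □□□□□□
□□□□□□
□□□□□□
□□□^□□
□□■□□□
□□■■□□
□□□□□□
□□□□□□
□□□□□□
[6] □□□□□□
□□□□□□
□□□□□□
□□□■>□
□□■□□□
□□■■□□
□□□□□□
□□□□□□
□□□□□□
[7] □□□□□□
□□□□□□
□□□□□□
□□□■■□
□□■□v□
□□■■□□
□□□□□□
□□□□□□
□□□□□□
[8] □□□□□□
□□□□□□
□□□□□□
□□□■■□
□□■<■□
□□■■□□
□□□□□□
□□□□□□
□□□□□□
[9] □□□□□□
□□□□□□
□□□□□□
□□□^■□
□□■■■□
□□■■□□
□□□□□□
□□□□□□
□□□□□□
[10] □□□□□□
□□□□□□
□□□□□□
□□<□■□
□□■■■□
□□■■□□
□□□□□□
□□□□□□
□□□□□□
[11] □□□□□□
□□□□□□
□□^□□□
□□■□■□
□□■■■□
□□■■□□
□□□□□□
□□□□□□
□□□□□□
[12] □□□□□□
□□□□□□
□□■>□□
□□■□■□
□□■■■□
□□■■□□
□□□□□□
□□□□□□
□□□□□□
[13] □□□□□□
□□□□□□
□□■■□□
□□■v■□
□□■■■□
□□■■□□
□□□□□□
□□□□□□
□□□□□□
[14] □□□□□□
□□□□□□
□□■■□□
□□<■■□
□□■■■□
□□■■□□
□□□□□□
□□□□□□
□□□□□□
[15] □□□□□□
□□□□□□
□□■■□□
□□□■■□
□□v■■□
□□■■□□
□□□□□□
□□□□□□
□□□□□□
[16] □□□□□□
□□□□□□
□□■■□□
□□□■■□
□□□>■□
□□■■□□
□□□□□□
□□□□□□
□□□□□□
[17] □□□□□□
□□□□□□
□□■■□□
□□□^■□
□□□□■□
□□■■□□
□□□□□□
□□□□□□
□□□□□□
[18] □□□□□□
□□□□□□
□□■■□□
□□<□■□
□□□□■□
□□■■□□
□□□□□□
□□□□□□
□□□□□□
[19] □□□□□□
□□□□□□
□□^■□□
□□■□■□
□□□□■□
□□■■□□
□□□□□□
□□□□□□
□□□□□□
[20] □□□□□□
□□□□□□
□<□■□□
□□■□■□
□□□□■□
□□■■□□
□□□□□□
□□□□□□
□□□□□□
[21] □□□□□□
□^□□□□
□■□■□□
□□■□■□
□□□□■□
□□■■□□
□□□□□□
□□□□□□
□□□□□□
[22] □□□□□□
□■>□□□
□■□■□□
□□■□■□
□□□□■□
□□■■□□
□□□□□□
□□□□□□
□□□□□□
[23] □□□□□□
□■■□□□
□■v■□□
□□■□■□
□□□□■□
□□■■□□
□□□□□□
□□□□□□
□□□□□□
[24] □□□□□□
□■■□□□
□<■■□□
□□■□■□
□□□□■□
□□■■□□
□□□□□□
□□□□□□
□□□□□□
[25] □□□□□□
□■■□□□
□□■■□□
□v■□■□
□□□□■□
□□■■□□
□□□□□□
□□□□□□
□□□□□□
[26] □□□□□□
□■■□□□
□□■■□□
<■■□■□
□□□□■□
□□■■□□
□□□□□□
□□□□□□
□□□□□□
[27] □□□□□□
□■■□□□
^□■■□□
■■■□■□
□□□□■□
□□■■□□
□□□□□□
□□□□□□
□□□□□□
[28] □□□□□□
□■■□□□
■>■■□□
■■■□■□
□□□□■□
□□■■□□
□□□□□□
□□□□□□
□□□□□□
[29] □□□□□□
□■■□□□
■■■■□□
■v■□■□
□□□□■□
□□■■□□
□□□□□□
□□□□□□
□□□□□□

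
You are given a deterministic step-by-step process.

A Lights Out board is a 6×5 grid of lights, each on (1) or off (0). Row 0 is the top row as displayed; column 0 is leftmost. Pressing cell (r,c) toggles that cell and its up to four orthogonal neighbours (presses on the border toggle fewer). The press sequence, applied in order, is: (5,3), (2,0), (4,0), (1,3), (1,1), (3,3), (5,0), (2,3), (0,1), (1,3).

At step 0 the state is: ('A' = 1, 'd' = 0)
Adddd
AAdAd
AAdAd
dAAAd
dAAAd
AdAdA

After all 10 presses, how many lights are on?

[0] Adddd
AAdAd
AAdAd
dAAAd
dAAAd
AdAdA
[1] Adddd
AAdAd
AAdAd
dAAAd
dAAdd
AddAd
[2] Adddd
dAdAd
dddAd
AAAAd
dAAdd
AddAd
[3] Adddd
dAdAd
dddAd
dAAAd
AdAdd
dddAd
[4] AddAd
dAAdA
ddddd
dAAAd
AdAdd
dddAd
[5] AAdAd
AdddA
dAddd
dAAAd
AdAdd
dddAd
[6] AAdAd
AdddA
dAdAd
dAddA
AdAAd
dddAd
[7] AAdAd
AdddA
dAdAd
dAddA
ddAAd
AAdAd
[8] AAdAd
AddAA
dAAdA
dAdAA
ddAAd
AAdAd
[9] ddAAd
AAdAA
dAAdA
dAdAA
ddAAd
AAdAd
[10] ddAdd
AAAdd
dAAAA
dAdAA
ddAAd
AAdAd

16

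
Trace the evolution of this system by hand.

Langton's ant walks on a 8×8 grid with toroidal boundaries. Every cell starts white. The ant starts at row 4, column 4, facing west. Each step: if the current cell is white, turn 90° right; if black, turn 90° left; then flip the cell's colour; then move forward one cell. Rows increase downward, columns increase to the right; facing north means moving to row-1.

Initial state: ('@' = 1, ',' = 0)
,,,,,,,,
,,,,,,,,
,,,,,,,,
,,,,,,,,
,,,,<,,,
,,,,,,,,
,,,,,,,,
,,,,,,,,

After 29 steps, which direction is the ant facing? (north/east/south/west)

step 0: ,,,,,,,,
,,,,,,,,
,,,,,,,,
,,,,,,,,
,,,,<,,,
,,,,,,,,
,,,,,,,,
,,,,,,,,
step 1: ,,,,,,,,
,,,,,,,,
,,,,,,,,
,,,,^,,,
,,,,@,,,
,,,,,,,,
,,,,,,,,
,,,,,,,,
step 2: ,,,,,,,,
,,,,,,,,
,,,,,,,,
,,,,@>,,
,,,,@,,,
,,,,,,,,
,,,,,,,,
,,,,,,,,
step 3: ,,,,,,,,
,,,,,,,,
,,,,,,,,
,,,,@@,,
,,,,@v,,
,,,,,,,,
,,,,,,,,
,,,,,,,,
step 4: ,,,,,,,,
,,,,,,,,
,,,,,,,,
,,,,@@,,
,,,,<@,,
,,,,,,,,
,,,,,,,,
,,,,,,,,
step 5: ,,,,,,,,
,,,,,,,,
,,,,,,,,
,,,,@@,,
,,,,,@,,
,,,,v,,,
,,,,,,,,
,,,,,,,,
step 6: ,,,,,,,,
,,,,,,,,
,,,,,,,,
,,,,@@,,
,,,,,@,,
,,,<@,,,
,,,,,,,,
,,,,,,,,
step 7: ,,,,,,,,
,,,,,,,,
,,,,,,,,
,,,,@@,,
,,,^,@,,
,,,@@,,,
,,,,,,,,
,,,,,,,,
step 8: ,,,,,,,,
,,,,,,,,
,,,,,,,,
,,,,@@,,
,,,@>@,,
,,,@@,,,
,,,,,,,,
,,,,,,,,
step 9: ,,,,,,,,
,,,,,,,,
,,,,,,,,
,,,,@@,,
,,,@@@,,
,,,@v,,,
,,,,,,,,
,,,,,,,,
step 10: ,,,,,,,,
,,,,,,,,
,,,,,,,,
,,,,@@,,
,,,@@@,,
,,,@,>,,
,,,,,,,,
,,,,,,,,
step 11: ,,,,,,,,
,,,,,,,,
,,,,,,,,
,,,,@@,,
,,,@@@,,
,,,@,@,,
,,,,,v,,
,,,,,,,,
step 12: ,,,,,,,,
,,,,,,,,
,,,,,,,,
,,,,@@,,
,,,@@@,,
,,,@,@,,
,,,,<@,,
,,,,,,,,
step 13: ,,,,,,,,
,,,,,,,,
,,,,,,,,
,,,,@@,,
,,,@@@,,
,,,@^@,,
,,,,@@,,
,,,,,,,,
step 14: ,,,,,,,,
,,,,,,,,
,,,,,,,,
,,,,@@,,
,,,@@@,,
,,,@@>,,
,,,,@@,,
,,,,,,,,
step 15: ,,,,,,,,
,,,,,,,,
,,,,,,,,
,,,,@@,,
,,,@@^,,
,,,@@,,,
,,,,@@,,
,,,,,,,,
step 16: ,,,,,,,,
,,,,,,,,
,,,,,,,,
,,,,@@,,
,,,@<,,,
,,,@@,,,
,,,,@@,,
,,,,,,,,
step 17: ,,,,,,,,
,,,,,,,,
,,,,,,,,
,,,,@@,,
,,,@,,,,
,,,@v,,,
,,,,@@,,
,,,,,,,,
step 18: ,,,,,,,,
,,,,,,,,
,,,,,,,,
,,,,@@,,
,,,@,,,,
,,,@,>,,
,,,,@@,,
,,,,,,,,
step 19: ,,,,,,,,
,,,,,,,,
,,,,,,,,
,,,,@@,,
,,,@,,,,
,,,@,@,,
,,,,@v,,
,,,,,,,,
step 20: ,,,,,,,,
,,,,,,,,
,,,,,,,,
,,,,@@,,
,,,@,,,,
,,,@,@,,
,,,,@,>,
,,,,,,,,
step 21: ,,,,,,,,
,,,,,,,,
,,,,,,,,
,,,,@@,,
,,,@,,,,
,,,@,@,,
,,,,@,@,
,,,,,,v,
step 22: ,,,,,,,,
,,,,,,,,
,,,,,,,,
,,,,@@,,
,,,@,,,,
,,,@,@,,
,,,,@,@,
,,,,,<@,
step 23: ,,,,,,,,
,,,,,,,,
,,,,,,,,
,,,,@@,,
,,,@,,,,
,,,@,@,,
,,,,@^@,
,,,,,@@,
step 24: ,,,,,,,,
,,,,,,,,
,,,,,,,,
,,,,@@,,
,,,@,,,,
,,,@,@,,
,,,,@@>,
,,,,,@@,
step 25: ,,,,,,,,
,,,,,,,,
,,,,,,,,
,,,,@@,,
,,,@,,,,
,,,@,@^,
,,,,@@,,
,,,,,@@,
step 26: ,,,,,,,,
,,,,,,,,
,,,,,,,,
,,,,@@,,
,,,@,,,,
,,,@,@@>
,,,,@@,,
,,,,,@@,
step 27: ,,,,,,,,
,,,,,,,,
,,,,,,,,
,,,,@@,,
,,,@,,,,
,,,@,@@@
,,,,@@,v
,,,,,@@,
step 28: ,,,,,,,,
,,,,,,,,
,,,,,,,,
,,,,@@,,
,,,@,,,,
,,,@,@@@
,,,,@@<@
,,,,,@@,
step 29: ,,,,,,,,
,,,,,,,,
,,,,,,,,
,,,,@@,,
,,,@,,,,
,,,@,@^@
,,,,@@@@
,,,,,@@,

north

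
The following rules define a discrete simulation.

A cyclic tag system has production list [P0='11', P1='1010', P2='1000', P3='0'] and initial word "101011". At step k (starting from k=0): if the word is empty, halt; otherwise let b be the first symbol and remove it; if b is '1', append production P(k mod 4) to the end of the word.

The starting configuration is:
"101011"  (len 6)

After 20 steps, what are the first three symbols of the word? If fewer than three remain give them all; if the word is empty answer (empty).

000

0) "101011"  (len 6)
1) "0101111"  (len 7)
2) "101111"  (len 6)
3) "011111000"  (len 9)
4) "11111000"  (len 8)
5) "111100011"  (len 9)
6) "111000111010"  (len 12)
7) "110001110101000"  (len 15)
8) "100011101010000"  (len 15)
9) "0001110101000011"  (len 16)
10) "001110101000011"  (len 15)
11) "01110101000011"  (len 14)
12) "1110101000011"  (len 13)
13) "11010100001111"  (len 14)
14) "10101000011111010"  (len 17)
15) "01010000111110101000"  (len 20)
16) "1010000111110101000"  (len 19)
17) "01000011111010100011"  (len 20)
18) "1000011111010100011"  (len 19)
19) "0000111110101000111000"  (len 22)
20) "000111110101000111000"  (len 21)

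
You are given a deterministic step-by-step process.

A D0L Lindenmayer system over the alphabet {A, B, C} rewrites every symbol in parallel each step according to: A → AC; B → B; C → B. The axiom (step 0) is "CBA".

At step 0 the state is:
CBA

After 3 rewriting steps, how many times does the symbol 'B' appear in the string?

0) CBA
1) BBAC
2) BBACB
3) BBACBB

4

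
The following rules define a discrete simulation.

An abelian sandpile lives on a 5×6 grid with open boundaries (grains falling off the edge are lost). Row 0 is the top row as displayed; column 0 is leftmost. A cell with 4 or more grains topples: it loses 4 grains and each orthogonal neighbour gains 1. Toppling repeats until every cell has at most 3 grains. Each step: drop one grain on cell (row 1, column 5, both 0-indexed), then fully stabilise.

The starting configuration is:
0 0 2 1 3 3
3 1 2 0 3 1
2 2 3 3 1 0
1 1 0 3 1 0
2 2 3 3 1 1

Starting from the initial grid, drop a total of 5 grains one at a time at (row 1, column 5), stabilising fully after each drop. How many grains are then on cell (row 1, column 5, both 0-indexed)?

step 0: 0 0 2 1 3 3
3 1 2 0 3 1
2 2 3 3 1 0
1 1 0 3 1 0
2 2 3 3 1 1
step 1: 0 0 2 1 3 3
3 1 2 0 3 2
2 2 3 3 1 0
1 1 0 3 1 0
2 2 3 3 1 1
step 2: 0 0 2 1 3 3
3 1 2 0 3 3
2 2 3 3 1 0
1 1 0 3 1 0
2 2 3 3 1 1
step 3: 0 0 2 2 1 1
3 1 2 1 1 2
2 2 3 3 2 1
1 1 0 3 1 0
2 2 3 3 1 1
step 4: 0 0 2 2 1 1
3 1 2 1 1 3
2 2 3 3 2 1
1 1 0 3 1 0
2 2 3 3 1 1
step 5: 0 0 2 2 1 2
3 1 2 1 2 0
2 2 3 3 2 2
1 1 0 3 1 0
2 2 3 3 1 1

0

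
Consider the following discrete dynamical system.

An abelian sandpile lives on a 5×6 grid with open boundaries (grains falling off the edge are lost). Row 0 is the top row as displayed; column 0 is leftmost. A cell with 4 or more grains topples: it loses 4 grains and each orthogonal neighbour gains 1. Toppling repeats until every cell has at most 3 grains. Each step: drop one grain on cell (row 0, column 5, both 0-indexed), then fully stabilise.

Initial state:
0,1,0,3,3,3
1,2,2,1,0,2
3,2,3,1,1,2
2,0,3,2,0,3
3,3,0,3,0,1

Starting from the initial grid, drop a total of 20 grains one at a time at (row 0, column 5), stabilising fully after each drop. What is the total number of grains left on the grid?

0) 0,1,0,3,3,3
1,2,2,1,0,2
3,2,3,1,1,2
2,0,3,2,0,3
3,3,0,3,0,1
1) 0,1,1,0,1,1
1,2,2,2,1,3
3,2,3,1,1,2
2,0,3,2,0,3
3,3,0,3,0,1
2) 0,1,1,0,1,2
1,2,2,2,1,3
3,2,3,1,1,2
2,0,3,2,0,3
3,3,0,3,0,1
3) 0,1,1,0,1,3
1,2,2,2,1,3
3,2,3,1,1,2
2,0,3,2,0,3
3,3,0,3,0,1
4) 0,1,1,0,2,1
1,2,2,2,2,0
3,2,3,1,1,3
2,0,3,2,0,3
3,3,0,3,0,1
5) 0,1,1,0,2,2
1,2,2,2,2,0
3,2,3,1,1,3
2,0,3,2,0,3
3,3,0,3,0,1
6) 0,1,1,0,2,3
1,2,2,2,2,0
3,2,3,1,1,3
2,0,3,2,0,3
3,3,0,3,0,1
7) 0,1,1,0,3,0
1,2,2,2,2,1
3,2,3,1,1,3
2,0,3,2,0,3
3,3,0,3,0,1
8) 0,1,1,0,3,1
1,2,2,2,2,1
3,2,3,1,1,3
2,0,3,2,0,3
3,3,0,3,0,1
9) 0,1,1,0,3,2
1,2,2,2,2,1
3,2,3,1,1,3
2,0,3,2,0,3
3,3,0,3,0,1
10) 0,1,1,0,3,3
1,2,2,2,2,1
3,2,3,1,1,3
2,0,3,2,0,3
3,3,0,3,0,1
11) 0,1,1,1,0,1
1,2,2,2,3,2
3,2,3,1,1,3
2,0,3,2,0,3
3,3,0,3,0,1
12) 0,1,1,1,0,2
1,2,2,2,3,2
3,2,3,1,1,3
2,0,3,2,0,3
3,3,0,3,0,1
13) 0,1,1,1,0,3
1,2,2,2,3,2
3,2,3,1,1,3
2,0,3,2,0,3
3,3,0,3,0,1
14) 0,1,1,1,1,0
1,2,2,2,3,3
3,2,3,1,1,3
2,0,3,2,0,3
3,3,0,3,0,1
15) 0,1,1,1,1,1
1,2,2,2,3,3
3,2,3,1,1,3
2,0,3,2,0,3
3,3,0,3,0,1
16) 0,1,1,1,1,2
1,2,2,2,3,3
3,2,3,1,1,3
2,0,3,2,0,3
3,3,0,3,0,1
17) 0,1,1,1,1,3
1,2,2,2,3,3
3,2,3,1,1,3
2,0,3,2,0,3
3,3,0,3,0,1
18) 0,1,1,1,3,1
1,2,2,3,0,2
3,2,3,1,3,1
2,0,3,2,1,0
3,3,0,3,0,2
19) 0,1,1,1,3,2
1,2,2,3,0,2
3,2,3,1,3,1
2,0,3,2,1,0
3,3,0,3,0,2
20) 0,1,1,1,3,3
1,2,2,3,0,2
3,2,3,1,3,1
2,0,3,2,1,0
3,3,0,3,0,2

51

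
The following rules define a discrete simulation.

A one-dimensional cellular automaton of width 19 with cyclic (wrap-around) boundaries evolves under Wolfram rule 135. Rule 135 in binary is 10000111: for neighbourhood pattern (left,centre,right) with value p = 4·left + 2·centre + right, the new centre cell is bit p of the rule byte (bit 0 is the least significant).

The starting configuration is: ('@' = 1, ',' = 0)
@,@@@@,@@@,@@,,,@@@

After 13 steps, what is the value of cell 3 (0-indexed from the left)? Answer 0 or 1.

0

0) @,@@@@,@@@,@@,,,@@@
1) ,,,@@,,,@,,,,,@@,@@
2) ,@@,,,@@@,@@@@,,,,,
3) @,,,@@,@,,,@@,,@@@@
4) ,,@@,,,@,@@,,,@,@@@
5) ,@,,,@@@,,,,@@@,,@,
6) @@,@@,@,,@@@,@,,@@,
7) ,,,,,,@,@,@,,@,@,,,
8) @@@@@@@,@,@,@@,@,@@
9) @@@@@@,,@,@,,,,@,,@
10) @@@@@,,@@,@,@@@@,@,
11) ,@@@,,@,,,@,,@@,,@,
12) @,@,,@@,@@@,@,,,@@,
13) @,@,@,,,,@,,@,@@,,,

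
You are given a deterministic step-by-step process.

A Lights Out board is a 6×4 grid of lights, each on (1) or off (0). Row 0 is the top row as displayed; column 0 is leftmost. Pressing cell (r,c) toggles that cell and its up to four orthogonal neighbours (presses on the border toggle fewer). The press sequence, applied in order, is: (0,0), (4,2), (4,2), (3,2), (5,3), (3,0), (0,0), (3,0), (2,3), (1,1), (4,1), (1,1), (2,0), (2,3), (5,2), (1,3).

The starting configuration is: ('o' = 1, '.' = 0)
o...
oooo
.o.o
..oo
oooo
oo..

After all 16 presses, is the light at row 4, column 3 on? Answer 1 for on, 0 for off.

[0] o...
oooo
.o.o
..oo
oooo
oo..
[1] .o..
.ooo
.o.o
..oo
oooo
oo..
[2] .o..
.ooo
.o.o
...o
o...
ooo.
[3] .o..
.ooo
.o.o
..oo
oooo
oo..
[4] .o..
.ooo
.ooo
.o..
oo.o
oo..
[5] .o..
.ooo
.ooo
.o..
oo..
oooo
[6] .o..
.ooo
oooo
o...
.o..
oooo
[7] o...
oooo
oooo
o...
.o..
oooo
[8] o...
oooo
.ooo
.o..
oo..
oooo
[9] o...
ooo.
.o..
.o.o
oo..
oooo
[10] oo..
....
....
.o.o
oo..
oooo
[11] oo..
....
....
...o
..o.
o.oo
[12] o...
ooo.
.o..
...o
..o.
o.oo
[13] o...
.oo.
o...
o..o
..o.
o.oo
[14] o...
.ooo
o.oo
o...
..o.
o.oo
[15] o...
.ooo
o.oo
o...
....
oo..
[16] o..o
.o..
o.o.
o...
....
oo..

0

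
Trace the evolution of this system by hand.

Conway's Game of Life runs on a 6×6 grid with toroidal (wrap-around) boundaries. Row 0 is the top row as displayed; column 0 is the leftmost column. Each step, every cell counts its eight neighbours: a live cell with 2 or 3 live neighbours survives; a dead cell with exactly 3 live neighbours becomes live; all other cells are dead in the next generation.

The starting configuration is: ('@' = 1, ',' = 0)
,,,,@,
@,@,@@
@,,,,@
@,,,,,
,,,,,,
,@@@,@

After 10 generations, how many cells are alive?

6

gen 0: ,,,,@,
@,@,@@
@,,,,@
@,,,,,
,,,,,,
,@@@,@
gen 1: ,,,,,,
@@,@@,
,,,,@,
@,,,,@
@@@,,,
,,@@@,
gen 2: ,@,,,@
,,,@@@
,@,@@,
@,,,,@
@,@,@,
,,@@,,
gen 3: @,,,,@
,,,@,@
,,@@,,
@,@,,,
@,@,@,
@,@@@@
gen 4: ,@@,,,
@,@@,@
,@@@@,
,,@,,@
@,@,@,
,,@,,,
gen 5: @,,,,,
@,,,,@
,,,,,,
@,,,,@
,,@,,@
,,@,,,
gen 6: @@,,,@
@,,,,@
,,,,,,
@,,,,@
@@,,,@
,@,,,,
gen 7: ,@,,,@
,@,,,@
,,,,,,
,@,,,@
,@,,,@
,,@,,,
gen 8: ,@@,,,
,,,,,,
,,,,,,
,,,,,,
,@@,,,
,@@,,,
gen 9: ,@@,,,
,,,,,,
,,,,,,
,,,,,,
,@@,,,
@,,@,,
gen 10: ,@@,,,
,,,,,,
,,,,,,
,,,,,,
,@@,,,
@,,@,,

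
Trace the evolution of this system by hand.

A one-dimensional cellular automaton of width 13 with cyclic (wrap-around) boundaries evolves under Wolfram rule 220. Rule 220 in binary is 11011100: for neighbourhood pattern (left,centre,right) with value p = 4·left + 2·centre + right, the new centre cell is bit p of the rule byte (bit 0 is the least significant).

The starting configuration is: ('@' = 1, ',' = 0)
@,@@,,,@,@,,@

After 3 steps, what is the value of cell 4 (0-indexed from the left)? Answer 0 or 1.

1

[0] @,@@,,,@,@,,@
[1] @,@@@,,@,@@,@
[2] @,@@@@,@,@@,@
[3] @,@@@@,@,@@,@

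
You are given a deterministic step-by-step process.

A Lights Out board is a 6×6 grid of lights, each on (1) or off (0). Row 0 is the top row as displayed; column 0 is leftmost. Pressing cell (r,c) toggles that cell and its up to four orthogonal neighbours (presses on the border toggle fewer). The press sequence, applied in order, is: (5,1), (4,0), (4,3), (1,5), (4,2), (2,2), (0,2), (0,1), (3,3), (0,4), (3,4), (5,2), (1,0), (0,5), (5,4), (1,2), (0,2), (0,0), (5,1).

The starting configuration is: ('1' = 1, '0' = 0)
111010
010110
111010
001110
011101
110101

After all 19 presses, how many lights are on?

t=0: 111010
010110
111010
001110
011101
110101
t=1: 111010
010110
111010
001110
001101
001101
t=2: 111010
010110
111010
101110
111101
101101
t=3: 111010
010110
111010
101010
110011
101001
t=4: 111011
010101
111011
101010
110011
101001
t=5: 111011
010101
111011
100010
101111
100001
t=6: 111011
011101
100111
101010
101111
100001
t=7: 100111
010101
100111
101010
101111
100001
t=8: 011111
000101
100111
101010
101111
100001
t=9: 011111
000101
100011
100100
101011
100001
t=10: 011000
000111
100011
100100
101011
100001
t=11: 011000
000111
100001
100011
101001
100001
t=12: 011000
000111
100001
100011
100001
111101
t=13: 111000
110111
000001
100011
100001
111101
t=14: 111011
110110
000001
100011
100001
111101
t=15: 111011
110110
000001
100011
100011
111010
t=16: 110011
101010
001001
100011
100011
111010
t=17: 101111
100010
001001
100011
100011
111010
t=18: 011111
000010
001001
100011
100011
111010
t=19: 011111
000010
001001
100011
110011
000010

16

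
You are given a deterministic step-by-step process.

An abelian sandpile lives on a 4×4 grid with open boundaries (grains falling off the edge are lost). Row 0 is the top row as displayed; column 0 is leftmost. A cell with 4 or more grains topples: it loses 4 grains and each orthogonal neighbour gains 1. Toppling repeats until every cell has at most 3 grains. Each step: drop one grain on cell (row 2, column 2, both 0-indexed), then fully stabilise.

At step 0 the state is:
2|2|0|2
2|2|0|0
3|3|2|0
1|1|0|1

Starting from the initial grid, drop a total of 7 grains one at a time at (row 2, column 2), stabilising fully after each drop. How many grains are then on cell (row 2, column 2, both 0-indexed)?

2

0) 2|2|0|2
2|2|0|0
3|3|2|0
1|1|0|1
1) 2|2|0|2
2|2|0|0
3|3|3|0
1|1|0|1
2) 2|2|0|2
3|3|1|0
0|1|1|1
2|2|1|1
3) 2|2|0|2
3|3|1|0
0|1|2|1
2|2|1|1
4) 2|2|0|2
3|3|1|0
0|1|3|1
2|2|1|1
5) 2|2|0|2
3|3|2|0
0|2|0|2
2|2|2|1
6) 2|2|0|2
3|3|2|0
0|2|1|2
2|2|2|1
7) 2|2|0|2
3|3|2|0
0|2|2|2
2|2|2|1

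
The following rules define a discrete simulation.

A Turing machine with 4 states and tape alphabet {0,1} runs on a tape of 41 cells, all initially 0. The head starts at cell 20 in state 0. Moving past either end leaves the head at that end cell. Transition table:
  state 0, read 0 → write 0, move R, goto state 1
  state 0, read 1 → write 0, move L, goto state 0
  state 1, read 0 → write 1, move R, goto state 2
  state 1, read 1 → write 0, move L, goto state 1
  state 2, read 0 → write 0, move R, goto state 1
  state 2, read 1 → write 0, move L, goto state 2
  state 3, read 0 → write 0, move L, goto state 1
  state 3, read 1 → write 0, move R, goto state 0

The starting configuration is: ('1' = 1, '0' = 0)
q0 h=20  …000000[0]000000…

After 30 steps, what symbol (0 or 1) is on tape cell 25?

k=0  q0 h=20  …000000[0]000000…
k=1  q1 h=21  …000000[0]000000…
k=2  q2 h=22  …000001[0]000000…
k=3  q1 h=23  …000010[0]000000…
k=4  q2 h=24  …000101[0]000000…
k=5  q1 h=25  …001010[0]000000…
k=6  q2 h=26  …010101[0]000000…
k=7  q1 h=27  …101010[0]000000…
k=8  q2 h=28  …010101[0]000000…
k=9  q1 h=29  …101010[0]000000…
k=10  q2 h=30  …010101[0]000000…
k=11  q1 h=31  …101010[0]000000…
k=12  q2 h=32  …010101[0]000000…
k=13  q1 h=33  …101010[0]000000…
k=14  q2 h=34  …010101[0]000000|
k=15  q1 h=35  …101010[0]00000|
k=16  q2 h=36  …010101[0]0000|
k=17  q1 h=37  …101010[0]000|
k=18  q2 h=38  …010101[0]00|
k=19  q1 h=39  …101010[0]0|
k=20  q2 h=40  …010101[0]|
k=21  q1 h=40  …010101[0]|
k=22  q2 h=40  …010101[1]|
k=23  q2 h=39  …101010[1]0|
k=24  q2 h=38  …010101[0]00|
k=25  q1 h=39  …101010[0]0|
k=26  q2 h=40  …010101[0]|
k=27  q1 h=40  …010101[0]|
k=28  q2 h=40  …010101[1]|
k=29  q2 h=39  …101010[1]0|
k=30  q2 h=38  …010101[0]00|

1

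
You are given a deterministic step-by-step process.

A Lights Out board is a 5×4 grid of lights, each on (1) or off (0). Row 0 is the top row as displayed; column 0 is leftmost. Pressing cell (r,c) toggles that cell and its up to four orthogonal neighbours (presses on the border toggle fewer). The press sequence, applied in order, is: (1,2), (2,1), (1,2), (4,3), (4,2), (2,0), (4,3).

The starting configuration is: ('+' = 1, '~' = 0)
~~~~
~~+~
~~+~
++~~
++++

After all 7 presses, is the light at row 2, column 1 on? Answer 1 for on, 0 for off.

step 0: ~~~~
~~+~
~~+~
++~~
++++
step 1: ~~+~
~+~+
~~~~
++~~
++++
step 2: ~~+~
~~~+
+++~
+~~~
++++
step 3: ~~~~
~++~
++~~
+~~~
++++
step 4: ~~~~
~++~
++~~
+~~+
++~~
step 5: ~~~~
~++~
++~~
+~++
+~++
step 6: ~~~~
+++~
~~~~
~~++
+~++
step 7: ~~~~
+++~
~~~~
~~+~
+~~~

0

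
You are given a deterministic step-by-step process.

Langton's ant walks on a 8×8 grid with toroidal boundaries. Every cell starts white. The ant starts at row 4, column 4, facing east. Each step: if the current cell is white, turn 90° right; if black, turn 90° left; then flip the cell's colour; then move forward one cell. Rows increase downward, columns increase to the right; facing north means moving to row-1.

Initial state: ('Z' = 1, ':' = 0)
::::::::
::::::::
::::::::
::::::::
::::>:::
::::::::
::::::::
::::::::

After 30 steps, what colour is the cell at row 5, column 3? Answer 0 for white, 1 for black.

t=0: ::::::::
::::::::
::::::::
::::::::
::::>:::
::::::::
::::::::
::::::::
t=1: ::::::::
::::::::
::::::::
::::::::
::::Z:::
::::v:::
::::::::
::::::::
t=2: ::::::::
::::::::
::::::::
::::::::
::::Z:::
:::<Z:::
::::::::
::::::::
t=3: ::::::::
::::::::
::::::::
::::::::
:::^Z:::
:::ZZ:::
::::::::
::::::::
t=4: ::::::::
::::::::
::::::::
::::::::
:::Z>:::
:::ZZ:::
::::::::
::::::::
t=5: ::::::::
::::::::
::::::::
::::^:::
:::Z::::
:::ZZ:::
::::::::
::::::::
t=6: ::::::::
::::::::
::::::::
::::Z>::
:::Z::::
:::ZZ:::
::::::::
::::::::
t=7: ::::::::
::::::::
::::::::
::::ZZ::
:::Z:v::
:::ZZ:::
::::::::
::::::::
t=8: ::::::::
::::::::
::::::::
::::ZZ::
:::Z<Z::
:::ZZ:::
::::::::
::::::::
t=9: ::::::::
::::::::
::::::::
::::^Z::
:::ZZZ::
:::ZZ:::
::::::::
::::::::
t=10: ::::::::
::::::::
::::::::
:::<:Z::
:::ZZZ::
:::ZZ:::
::::::::
::::::::
t=11: ::::::::
::::::::
:::^::::
:::Z:Z::
:::ZZZ::
:::ZZ:::
::::::::
::::::::
t=12: ::::::::
::::::::
:::Z>:::
:::Z:Z::
:::ZZZ::
:::ZZ:::
::::::::
::::::::
t=13: ::::::::
::::::::
:::ZZ:::
:::ZvZ::
:::ZZZ::
:::ZZ:::
::::::::
::::::::
t=14: ::::::::
::::::::
:::ZZ:::
:::<ZZ::
:::ZZZ::
:::ZZ:::
::::::::
::::::::
t=15: ::::::::
::::::::
:::ZZ:::
::::ZZ::
:::vZZ::
:::ZZ:::
::::::::
::::::::
t=16: ::::::::
::::::::
:::ZZ:::
::::ZZ::
::::>Z::
:::ZZ:::
::::::::
::::::::
t=17: ::::::::
::::::::
:::ZZ:::
::::^Z::
:::::Z::
:::ZZ:::
::::::::
::::::::
t=18: ::::::::
::::::::
:::ZZ:::
:::<:Z::
:::::Z::
:::ZZ:::
::::::::
::::::::
t=19: ::::::::
::::::::
:::^Z:::
:::Z:Z::
:::::Z::
:::ZZ:::
::::::::
::::::::
t=20: ::::::::
::::::::
::<:Z:::
:::Z:Z::
:::::Z::
:::ZZ:::
::::::::
::::::::
t=21: ::::::::
::^:::::
::Z:Z:::
:::Z:Z::
:::::Z::
:::ZZ:::
::::::::
::::::::
t=22: ::::::::
::Z>::::
::Z:Z:::
:::Z:Z::
:::::Z::
:::ZZ:::
::::::::
::::::::
t=23: ::::::::
::ZZ::::
::ZvZ:::
:::Z:Z::
:::::Z::
:::ZZ:::
::::::::
::::::::
t=24: ::::::::
::ZZ::::
::<ZZ:::
:::Z:Z::
:::::Z::
:::ZZ:::
::::::::
::::::::
t=25: ::::::::
::ZZ::::
:::ZZ:::
::vZ:Z::
:::::Z::
:::ZZ:::
::::::::
::::::::
t=26: ::::::::
::ZZ::::
:::ZZ:::
:<ZZ:Z::
:::::Z::
:::ZZ:::
::::::::
::::::::
t=27: ::::::::
::ZZ::::
:^:ZZ:::
:ZZZ:Z::
:::::Z::
:::ZZ:::
::::::::
::::::::
t=28: ::::::::
::ZZ::::
:Z>ZZ:::
:ZZZ:Z::
:::::Z::
:::ZZ:::
::::::::
::::::::
t=29: ::::::::
::ZZ::::
:ZZZZ:::
:ZvZ:Z::
:::::Z::
:::ZZ:::
::::::::
::::::::
t=30: ::::::::
::ZZ::::
:ZZZZ:::
:Z:>:Z::
:::::Z::
:::ZZ:::
::::::::
::::::::

1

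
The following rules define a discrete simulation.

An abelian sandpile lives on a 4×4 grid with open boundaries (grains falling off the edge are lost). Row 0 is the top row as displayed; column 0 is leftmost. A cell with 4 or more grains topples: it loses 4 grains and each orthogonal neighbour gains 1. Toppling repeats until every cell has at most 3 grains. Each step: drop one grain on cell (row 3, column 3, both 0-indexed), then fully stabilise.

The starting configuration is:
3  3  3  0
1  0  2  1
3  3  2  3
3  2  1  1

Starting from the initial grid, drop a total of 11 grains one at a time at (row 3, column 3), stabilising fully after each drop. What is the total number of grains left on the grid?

30

k=0  3  3  3  0
1  0  2  1
3  3  2  3
3  2  1  1
k=1  3  3  3  0
1  0  2  1
3  3  2  3
3  2  1  2
k=2  3  3  3  0
1  0  2  1
3  3  2  3
3  2  1  3
k=3  3  3  3  0
1  0  2  2
3  3  3  0
3  2  2  1
k=4  3  3  3  0
1  0  2  2
3  3  3  0
3  2  2  2
k=5  3  3  3  0
1  0  2  2
3  3  3  0
3  2  2  3
k=6  3  3  3  0
1  0  2  2
3  3  3  1
3  2  3  0
k=7  3  3  3  0
1  0  2  2
3  3  3  1
3  2  3  1
k=8  3  3  3  0
1  0  2  2
3  3  3  1
3  2  3  2
k=9  3  3  3  0
1  0  2  2
3  3  3  1
3  2  3  3
k=10  3  3  3  0
2  1  3  2
1  2  1  3
1  1  2  1
k=11  3  3  3  0
2  1  3  2
1  2  1  3
1  1  2  2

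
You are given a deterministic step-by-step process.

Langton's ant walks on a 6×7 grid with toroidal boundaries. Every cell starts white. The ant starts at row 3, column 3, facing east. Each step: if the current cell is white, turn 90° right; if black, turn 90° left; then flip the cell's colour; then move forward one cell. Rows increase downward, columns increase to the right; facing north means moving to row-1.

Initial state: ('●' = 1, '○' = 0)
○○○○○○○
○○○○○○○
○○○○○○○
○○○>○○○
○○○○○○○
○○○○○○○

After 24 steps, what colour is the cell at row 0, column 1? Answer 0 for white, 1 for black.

1

0) ○○○○○○○
○○○○○○○
○○○○○○○
○○○>○○○
○○○○○○○
○○○○○○○
1) ○○○○○○○
○○○○○○○
○○○○○○○
○○○●○○○
○○○v○○○
○○○○○○○
2) ○○○○○○○
○○○○○○○
○○○○○○○
○○○●○○○
○○<●○○○
○○○○○○○
3) ○○○○○○○
○○○○○○○
○○○○○○○
○○^●○○○
○○●●○○○
○○○○○○○
4) ○○○○○○○
○○○○○○○
○○○○○○○
○○●>○○○
○○●●○○○
○○○○○○○
5) ○○○○○○○
○○○○○○○
○○○^○○○
○○●○○○○
○○●●○○○
○○○○○○○
6) ○○○○○○○
○○○○○○○
○○○●>○○
○○●○○○○
○○●●○○○
○○○○○○○
7) ○○○○○○○
○○○○○○○
○○○●●○○
○○●○v○○
○○●●○○○
○○○○○○○
8) ○○○○○○○
○○○○○○○
○○○●●○○
○○●<●○○
○○●●○○○
○○○○○○○
9) ○○○○○○○
○○○○○○○
○○○^●○○
○○●●●○○
○○●●○○○
○○○○○○○
10) ○○○○○○○
○○○○○○○
○○<○●○○
○○●●●○○
○○●●○○○
○○○○○○○
11) ○○○○○○○
○○^○○○○
○○●○●○○
○○●●●○○
○○●●○○○
○○○○○○○
12) ○○○○○○○
○○●>○○○
○○●○●○○
○○●●●○○
○○●●○○○
○○○○○○○
13) ○○○○○○○
○○●●○○○
○○●v●○○
○○●●●○○
○○●●○○○
○○○○○○○
14) ○○○○○○○
○○●●○○○
○○<●●○○
○○●●●○○
○○●●○○○
○○○○○○○
15) ○○○○○○○
○○●●○○○
○○○●●○○
○○v●●○○
○○●●○○○
○○○○○○○
16) ○○○○○○○
○○●●○○○
○○○●●○○
○○○>●○○
○○●●○○○
○○○○○○○
17) ○○○○○○○
○○●●○○○
○○○^●○○
○○○○●○○
○○●●○○○
○○○○○○○
18) ○○○○○○○
○○●●○○○
○○<○●○○
○○○○●○○
○○●●○○○
○○○○○○○
19) ○○○○○○○
○○^●○○○
○○●○●○○
○○○○●○○
○○●●○○○
○○○○○○○
20) ○○○○○○○
○<○●○○○
○○●○●○○
○○○○●○○
○○●●○○○
○○○○○○○
21) ○^○○○○○
○●○●○○○
○○●○●○○
○○○○●○○
○○●●○○○
○○○○○○○
22) ○●>○○○○
○●○●○○○
○○●○●○○
○○○○●○○
○○●●○○○
○○○○○○○
23) ○●●○○○○
○●v●○○○
○○●○●○○
○○○○●○○
○○●●○○○
○○○○○○○
24) ○●●○○○○
○<●●○○○
○○●○●○○
○○○○●○○
○○●●○○○
○○○○○○○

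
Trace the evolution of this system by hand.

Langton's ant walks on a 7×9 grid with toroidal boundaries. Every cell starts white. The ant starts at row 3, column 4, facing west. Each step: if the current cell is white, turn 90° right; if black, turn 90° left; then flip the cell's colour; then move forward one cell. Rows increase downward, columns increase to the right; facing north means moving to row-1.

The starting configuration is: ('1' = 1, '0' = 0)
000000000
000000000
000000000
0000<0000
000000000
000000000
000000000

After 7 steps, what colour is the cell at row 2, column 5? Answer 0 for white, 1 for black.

t=0: 000000000
000000000
000000000
0000<0000
000000000
000000000
000000000
t=1: 000000000
000000000
0000^0000
000010000
000000000
000000000
000000000
t=2: 000000000
000000000
00001>000
000010000
000000000
000000000
000000000
t=3: 000000000
000000000
000011000
00001v000
000000000
000000000
000000000
t=4: 000000000
000000000
000011000
0000<1000
000000000
000000000
000000000
t=5: 000000000
000000000
000011000
000001000
0000v0000
000000000
000000000
t=6: 000000000
000000000
000011000
000001000
000<10000
000000000
000000000
t=7: 000000000
000000000
000011000
000^01000
000110000
000000000
000000000

1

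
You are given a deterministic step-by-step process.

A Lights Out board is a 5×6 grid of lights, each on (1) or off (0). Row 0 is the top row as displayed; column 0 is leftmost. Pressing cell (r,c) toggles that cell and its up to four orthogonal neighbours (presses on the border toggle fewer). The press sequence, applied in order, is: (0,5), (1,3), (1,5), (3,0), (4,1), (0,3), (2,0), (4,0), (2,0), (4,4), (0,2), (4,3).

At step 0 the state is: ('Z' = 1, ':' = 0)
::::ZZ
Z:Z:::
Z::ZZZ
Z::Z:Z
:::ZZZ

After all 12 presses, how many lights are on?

13

step 0: ::::ZZ
Z:Z:::
Z::ZZZ
Z::Z:Z
:::ZZZ
step 1: ::::::
Z:Z::Z
Z::ZZZ
Z::Z:Z
:::ZZZ
step 2: :::Z::
Z::ZZZ
Z:::ZZ
Z::Z:Z
:::ZZZ
step 3: :::Z:Z
Z::Z::
Z:::Z:
Z::Z:Z
:::ZZZ
step 4: :::Z:Z
Z::Z::
::::Z:
:Z:Z:Z
Z::ZZZ
step 5: :::Z:Z
Z::Z::
::::Z:
:::Z:Z
:ZZZZZ
step 6: ::Z:ZZ
Z:::::
::::Z:
:::Z:Z
:ZZZZZ
step 7: ::Z:ZZ
::::::
ZZ::Z:
Z::Z:Z
:ZZZZZ
step 8: ::Z:ZZ
::::::
ZZ::Z:
:::Z:Z
Z:ZZZZ
step 9: ::Z:ZZ
Z:::::
::::Z:
Z::Z:Z
Z:ZZZZ
step 10: ::Z:ZZ
Z:::::
::::Z:
Z::ZZZ
Z:Z:::
step 11: :Z:ZZZ
Z:Z:::
::::Z:
Z::ZZZ
Z:Z:::
step 12: :Z:ZZZ
Z:Z:::
::::Z:
Z:::ZZ
Z::ZZ: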